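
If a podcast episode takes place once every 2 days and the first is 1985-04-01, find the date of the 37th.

The 37th occurrence is 36 intervals after the first: 36 × 2 = 72 days after 1985-04-01.
April has 30 days — 29 days to the end of April leaves 43.
May has 31 days (12 left).
12 days into June → 1985-06-12.

1985-06-12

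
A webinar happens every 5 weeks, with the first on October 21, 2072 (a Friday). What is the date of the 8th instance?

June 23, 2073

The 8th occurrence is 7 intervals after the first: 7 × 35 = 245 days after October 21, 2072.
October has 31 days — 10 days to the end of October leaves 235.
November has 30 days (205 left).
December has 31 days (174 left).
January has 31 days (143 left).
February has 28 days (115 left).
March has 31 days (84 left).
April has 30 days (54 left).
May has 31 days (23 left).
23 days into June → June 23, 2073.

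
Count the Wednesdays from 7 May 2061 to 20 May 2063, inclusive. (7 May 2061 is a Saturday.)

106

7 May 2061 is a Saturday; the first Wednesday on or after it is 11 May 2061 (4 days later).
From 11 May 2061 to 20 May 2063: 234 + 365 + 140 = 739 days (rest of 2061, 2062, to 20 May 2063 in 2063).
739 ÷ 7 = 105 full weeks with remainder 4, so 105 more Wednesdays after the first → 106.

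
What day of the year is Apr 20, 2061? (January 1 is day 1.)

110

Days in months before Apr: 31 + 28 + 31 = 90.
Plus 20 days into Apr → day 110.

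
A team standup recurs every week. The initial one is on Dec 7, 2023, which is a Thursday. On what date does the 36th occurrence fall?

Aug 8, 2024

The 36th occurrence is 35 intervals after the first: 35 × 7 = 245 days after Dec 7, 2023.
Dec has 31 days — 24 days to the end of Dec leaves 221.
Jan has 31 days (190 left).
Feb has 29 days (161 left).
Mar has 31 days (130 left).
Apr has 30 days (100 left).
May has 31 days (69 left).
Jun has 30 days (39 left).
Jul has 31 days (8 left).
8 days into Aug → Aug 8, 2024.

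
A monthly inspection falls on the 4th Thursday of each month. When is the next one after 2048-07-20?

July 2048 starts on a Wednesday; its first Thursday is the 2nd, so the 4th Thursday is the 23rd — 2048-07-23.
2048-07-23 is after 2048-07-20, so that is the next one.

2048-07-23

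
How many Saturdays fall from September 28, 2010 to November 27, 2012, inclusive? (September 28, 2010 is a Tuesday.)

September 28, 2010 is a Tuesday; the first Saturday on or after it is October 2, 2010 (4 days later).
From October 2, 2010 to November 27, 2012: 90 + 365 + 332 = 787 days (rest of 2010, 2011, to November 27, 2012 in 2012).
787 ÷ 7 = 112 full weeks with remainder 3, so 112 more Saturdays after the first → 113.

113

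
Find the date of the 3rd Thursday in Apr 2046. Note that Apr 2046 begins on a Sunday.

Apr 19, 2046

Apr 2046 begins on a Sunday, so the first Thursday is Apr 5 (4 days later).
The 3rd Thursday is 2 weeks later: 5 + 14 = 19.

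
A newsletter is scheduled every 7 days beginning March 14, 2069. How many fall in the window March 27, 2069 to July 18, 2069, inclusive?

Occurrences land 7·i days after March 14, 2069 for i = 0, 1, 2, …
March 27, 2069 is 13 days after the start; 13 ÷ 7 = 1 remainder 6; since the remainder is 6, round up to i = 2. First occurrence in the window: #3 on March 28, 2069 (2×7 = 14 days in).
July 18, 2069 is 126 days after the start; 126 ÷ 7 = 18 remainder 0. Last occurrence in the window: #19 on July 18, 2069.
Occurrences #3 through #19: 17 in total.

17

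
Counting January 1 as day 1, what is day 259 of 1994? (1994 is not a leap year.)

16 September 1994

January has 31 days (259 − 31 = 228 remain).
February has 28 days (228 − 28 = 200 remain).
March has 31 days (200 − 31 = 169 remain).
April has 30 days (169 − 30 = 139 remain).
May has 31 days (139 − 31 = 108 remain).
June has 30 days (108 − 30 = 78 remain).
July has 31 days (78 − 31 = 47 remain).
August has 31 days (47 − 31 = 16 remain).
16 into September → September 16.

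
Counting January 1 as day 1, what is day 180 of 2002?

January has 31 days (180 − 31 = 149 remain).
February has 28 days (149 − 28 = 121 remain).
March has 31 days (121 − 31 = 90 remain).
April has 30 days (90 − 30 = 60 remain).
May has 31 days (60 − 31 = 29 remain).
29 into June → June 29.

2002-06-29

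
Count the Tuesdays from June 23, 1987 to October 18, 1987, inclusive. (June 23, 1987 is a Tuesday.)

17

June 23, 1987 is a Tuesday; the first Tuesday on or after it is June 23, 1987.
From June 23, 1987 to October 18, 1987: 7 + 31 + 31 + 30 + 18 = 117 days (rest of June, July, August, September, October).
117 ÷ 7 = 16 full weeks with remainder 5, so 16 more Tuesdays after the first → 17.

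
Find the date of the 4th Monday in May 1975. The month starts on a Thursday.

May 1975 begins on a Thursday, so the first Monday is May 5 (4 days later).
The 4th Monday is 3 weeks later: 5 + 21 = 26.

May 26, 1975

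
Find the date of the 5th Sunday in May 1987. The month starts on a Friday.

1987-05-31

May 1987 begins on a Friday, so the first Sunday is May 3 (2 days later).
The 5th Sunday is 4 weeks later: 3 + 28 = 31.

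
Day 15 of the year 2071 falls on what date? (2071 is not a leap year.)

15 into January → January 15.

January 15, 2071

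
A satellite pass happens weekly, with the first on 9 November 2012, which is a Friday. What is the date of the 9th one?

The 9th occurrence is 8 intervals after the first: 8 × 7 = 56 days after 9 November 2012.
November has 30 days — 21 days to the end of November leaves 35.
December has 31 days (4 left).
4 days into January → 4 January 2013.

4 January 2013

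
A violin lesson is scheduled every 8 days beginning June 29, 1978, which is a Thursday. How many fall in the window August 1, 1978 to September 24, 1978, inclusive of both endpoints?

Occurrences land 8·i days after June 29, 1978 for i = 0, 1, 2, …
August 1, 1978 is 33 days after the start; 33 ÷ 8 = 4 remainder 1; since the remainder is 1, round up to i = 5. First occurrence in the window: #6 on August 8, 1978 (5×8 = 40 days in).
September 24, 1978 is 87 days after the start; 87 ÷ 8 = 10 remainder 7. Last occurrence in the window: #11 on September 17, 1978.
Occurrences #6 through #11: 6 in total.

6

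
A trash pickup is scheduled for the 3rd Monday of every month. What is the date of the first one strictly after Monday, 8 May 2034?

15 May 2034

May 2034 starts on a Monday; its first Monday is the 1st, so the 3rd Monday is the 15th — 15 May 2034.
15 May 2034 is after 8 May 2034, so that is the next one.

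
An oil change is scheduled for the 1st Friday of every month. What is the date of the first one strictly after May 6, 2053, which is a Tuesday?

Jun 6, 2053

May 2053 starts on a Thursday, so its 1st Friday is May 2, 2053 (1 day in).
That is not after May 6, 2053, so look at Jun 2053.
Jun 2053 starts on a Sunday, so its 1st Friday is Jun 6, 2053 (5 days in).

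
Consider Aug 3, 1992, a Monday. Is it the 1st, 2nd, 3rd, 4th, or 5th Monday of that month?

Day 3 falls in week ⌈3/7⌉ of the month.
Days 1–7 hold the 1st Monday, 8–14 the 2nd, 15–21 the 3rd, 22–28 the 4th, 29–31 the 5th.
3 is in the range for the 1st.

1st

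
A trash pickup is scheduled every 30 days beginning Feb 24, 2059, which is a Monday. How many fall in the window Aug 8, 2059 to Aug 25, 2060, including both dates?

13

Occurrences land 30·i days after Feb 24, 2059 for i = 0, 1, 2, …
Aug 8, 2059 is 165 days after the start; 165 ÷ 30 = 5 remainder 15; since the remainder is 15, round up to i = 6. First occurrence in the window: #7 on Aug 23, 2059 (6×30 = 180 days in).
Aug 25, 2060 is 548 days after the start; 548 ÷ 30 = 18 remainder 8. Last occurrence in the window: #19 on Aug 17, 2060.
Occurrences #7 through #19: 13 in total.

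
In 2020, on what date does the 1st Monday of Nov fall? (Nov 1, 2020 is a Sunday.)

Nov 2020 begins on a Sunday, so the first Monday is Nov 2 (1 day later).

Nov 2, 2020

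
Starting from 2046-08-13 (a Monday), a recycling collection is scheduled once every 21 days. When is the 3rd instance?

The 3rd occurrence is 2 intervals after the first: 2 × 21 = 42 days after 2046-08-13.
August has 31 days — 18 days to the end of August leaves 24.
24 days into September → 2046-09-24.

2046-09-24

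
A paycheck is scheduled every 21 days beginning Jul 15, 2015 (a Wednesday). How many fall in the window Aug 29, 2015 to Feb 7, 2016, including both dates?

7

Occurrences land 21·i days after Jul 15, 2015 for i = 0, 1, 2, …
Aug 29, 2015 is 45 days after the start; 45 ÷ 21 = 2 remainder 3; since the remainder is 3, round up to i = 3. First occurrence in the window: #4 on Sep 16, 2015 (3×21 = 63 days in).
Feb 7, 2016 is 207 days after the start; 207 ÷ 21 = 9 remainder 18. Last occurrence in the window: #10 on Jan 20, 2016.
Occurrences #4 through #10: 7 in total.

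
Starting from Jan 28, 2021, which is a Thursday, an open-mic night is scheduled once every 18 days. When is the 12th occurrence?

Aug 14, 2021

The 12th occurrence is 11 intervals after the first: 11 × 18 = 198 days after Jan 28, 2021.
Jan has 31 days — 3 days to the end of Jan leaves 195.
Feb has 28 days (167 left).
Mar has 31 days (136 left).
Apr has 30 days (106 left).
May has 31 days (75 left).
Jun has 30 days (45 left).
Jul has 31 days (14 left).
14 days into Aug → Aug 14, 2021.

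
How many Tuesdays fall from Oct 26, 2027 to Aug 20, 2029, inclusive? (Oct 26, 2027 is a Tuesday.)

95

Oct 26, 2027 is a Tuesday; the first Tuesday on or after it is Oct 26, 2027.
From Oct 26, 2027 to Aug 20, 2029: 66 + 366 + 232 = 664 days (rest of 2027, 2028, to Aug 20, 2029 in 2029).
664 ÷ 7 = 94 full weeks with remainder 6, so 94 more Tuesdays after the first → 95.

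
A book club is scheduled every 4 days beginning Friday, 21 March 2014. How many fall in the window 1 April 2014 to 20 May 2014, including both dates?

13

Occurrences land 4·i days after 21 March 2014 for i = 0, 1, 2, …
1 April 2014 is 11 days after the start; 11 ÷ 4 = 2 remainder 3; since the remainder is 3, round up to i = 3. First occurrence in the window: #4 on 2 April 2014 (3×4 = 12 days in).
20 May 2014 is 60 days after the start; 60 ÷ 4 = 15 remainder 0. Last occurrence in the window: #16 on 20 May 2014.
Occurrences #4 through #16: 13 in total.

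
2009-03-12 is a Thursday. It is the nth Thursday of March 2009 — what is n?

2nd

Day 12 falls in week ⌈12/7⌉ of the month.
Days 1–7 hold the 1st Thursday, 8–14 the 2nd, 15–21 the 3rd, 22–28 the 4th, 29–31 the 5th.
12 is in the range for the 2nd.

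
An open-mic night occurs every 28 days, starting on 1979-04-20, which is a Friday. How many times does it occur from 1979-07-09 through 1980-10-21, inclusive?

17

Occurrences land 28·i days after 1979-04-20 for i = 0, 1, 2, …
1979-07-09 is 80 days after the start; 80 ÷ 28 = 2 remainder 24; since the remainder is 24, round up to i = 3. First occurrence in the window: #4 on 1979-07-13 (3×28 = 84 days in).
1980-10-21 is 550 days after the start; 550 ÷ 28 = 19 remainder 18. Last occurrence in the window: #20 on 1980-10-03.
Occurrences #4 through #20: 17 in total.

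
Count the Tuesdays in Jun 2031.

4

Jun 1, 2031 is a Sunday; the first Tuesday on or after it is Jun 3, 2031 (2 days later).
From Jun 3, 2031 to Jun 30, 2031 is 30 − 3 = 27 days.
27 ÷ 7 = 3 full weeks with remainder 6, so 3 more Tuesdays after the first → 4.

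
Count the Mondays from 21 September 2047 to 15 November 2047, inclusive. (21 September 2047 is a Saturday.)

21 September 2047 is a Saturday; the first Monday on or after it is 23 September 2047 (2 days later).
From 23 September 2047 to 15 November 2047: 7 + 31 + 15 = 53 days (rest of September, October, November).
53 ÷ 7 = 7 full weeks with remainder 4, so 7 more Mondays after the first → 8.

8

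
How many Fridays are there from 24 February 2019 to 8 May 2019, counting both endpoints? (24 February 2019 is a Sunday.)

10

24 February 2019 is a Sunday; the first Friday on or after it is 1 March 2019 (5 days later).
From 1 March 2019 to 8 May 2019: 30 + 30 + 8 = 68 days (rest of March, April, May).
68 ÷ 7 = 9 full weeks with remainder 5, so 9 more Fridays after the first → 10.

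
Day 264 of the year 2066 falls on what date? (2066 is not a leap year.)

Sep 21, 2066

Jan has 31 days (264 − 31 = 233 remain).
Feb has 28 days (233 − 28 = 205 remain).
Mar has 31 days (205 − 31 = 174 remain).
Apr has 30 days (174 − 30 = 144 remain).
May has 31 days (144 − 31 = 113 remain).
Jun has 30 days (113 − 30 = 83 remain).
Jul has 31 days (83 − 31 = 52 remain).
Aug has 31 days (52 − 31 = 21 remain).
21 into Sep → Sep 21.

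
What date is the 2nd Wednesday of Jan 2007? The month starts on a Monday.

Jan 2007 begins on a Monday, so the first Wednesday is Jan 3 (2 days later).
The 2nd Wednesday is 1 weeks later: 3 + 7 = 10.

Jan 10, 2007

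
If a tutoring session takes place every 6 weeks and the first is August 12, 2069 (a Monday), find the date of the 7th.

The 7th occurrence is 6 intervals after the first: 6 × 42 = 252 days after August 12, 2069.
August has 31 days — 19 days to the end of August leaves 233.
September has 30 days (203 left).
October has 31 days (172 left).
November has 30 days (142 left).
December has 31 days (111 left).
January has 31 days (80 left).
February has 28 days (52 left).
March has 31 days (21 left).
21 days into April → April 21, 2070.

April 21, 2070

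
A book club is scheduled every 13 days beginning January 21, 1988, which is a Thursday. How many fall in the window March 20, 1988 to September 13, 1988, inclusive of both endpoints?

14

Occurrences land 13·i days after January 21, 1988 for i = 0, 1, 2, …
March 20, 1988 is 59 days after the start; 59 ÷ 13 = 4 remainder 7; since the remainder is 7, round up to i = 5. First occurrence in the window: #6 on March 26, 1988 (5×13 = 65 days in).
September 13, 1988 is 236 days after the start; 236 ÷ 13 = 18 remainder 2. Last occurrence in the window: #19 on September 11, 1988.
Occurrences #6 through #19: 14 in total.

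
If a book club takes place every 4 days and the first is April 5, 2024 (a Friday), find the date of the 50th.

October 18, 2024

The 50th occurrence is 49 intervals after the first: 49 × 4 = 196 days after April 5, 2024.
April has 30 days — 25 days to the end of April leaves 171.
May has 31 days (140 left).
June has 30 days (110 left).
July has 31 days (79 left).
August has 31 days (48 left).
September has 30 days (18 left).
18 days into October → October 18, 2024.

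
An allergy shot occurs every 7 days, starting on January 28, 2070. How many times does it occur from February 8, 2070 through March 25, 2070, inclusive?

7

Occurrences land 7·i days after January 28, 2070 for i = 0, 1, 2, …
February 8, 2070 is 11 days after the start; 11 ÷ 7 = 1 remainder 4; since the remainder is 4, round up to i = 2. First occurrence in the window: #3 on February 11, 2070 (2×7 = 14 days in).
March 25, 2070 is 56 days after the start; 56 ÷ 7 = 8 remainder 0. Last occurrence in the window: #9 on March 25, 2070.
Occurrences #3 through #9: 7 in total.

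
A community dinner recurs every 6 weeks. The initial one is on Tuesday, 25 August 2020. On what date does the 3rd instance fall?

The 3rd occurrence is 2 intervals after the first: 2 × 42 = 84 days after 25 August 2020.
August has 31 days — 6 days to the end of August leaves 78.
September has 30 days (48 left).
October has 31 days (17 left).
17 days into November → 17 November 2020.

17 November 2020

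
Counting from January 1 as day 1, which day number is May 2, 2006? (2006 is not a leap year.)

122

Days in months before May: 31 + 28 + 31 + 30 = 120.
Plus 2 days into May → day 122.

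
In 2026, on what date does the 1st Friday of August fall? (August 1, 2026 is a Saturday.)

August 2026 begins on a Saturday, so the first Friday is August 7 (6 days later).

7 August 2026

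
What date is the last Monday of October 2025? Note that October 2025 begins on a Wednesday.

October 27, 2025

October 2025 begins on a Wednesday, so the first Monday is October 6 (5 days later).
October 2025 has 31 days. Adding weeks: 6, 13, 20, 27 — the last one ≤ 31 is the 27th.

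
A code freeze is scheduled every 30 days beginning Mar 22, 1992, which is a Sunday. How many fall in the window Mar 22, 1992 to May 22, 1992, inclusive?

3

Occurrences land 30·i days after Mar 22, 1992 for i = 0, 1, 2, …
The window opens on the start date, so the first occurrence inside is #1 on Mar 22, 1992.
May 22, 1992 is 61 days after the start; 61 ÷ 30 = 2 remainder 1. Last occurrence in the window: #3 on May 21, 1992.
Occurrences #1 through #3: 3 in total.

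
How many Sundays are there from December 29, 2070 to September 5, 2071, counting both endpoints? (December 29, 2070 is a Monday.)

December 29, 2070 is a Monday; the first Sunday on or after it is January 4, 2071 (6 days later).
From January 4, 2071 to September 5, 2071: 27 + 28 + 31 + 30 + 31 + 30 + 31 + 31 + 5 = 244 days (rest of January, February, March, April, May, June, July, August, September).
244 ÷ 7 = 34 full weeks with remainder 6, so 34 more Sundays after the first → 35.

35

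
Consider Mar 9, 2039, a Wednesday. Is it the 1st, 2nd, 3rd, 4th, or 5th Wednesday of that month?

Day 9 falls in week ⌈9/7⌉ of the month.
Days 1–7 hold the 1st Wednesday, 8–14 the 2nd, 15–21 the 3rd, 22–28 the 4th, 29–31 the 5th.
9 is in the range for the 2nd.

2nd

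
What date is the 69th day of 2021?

Mar 10, 2021

Jan has 31 days (69 − 31 = 38 remain).
Feb has 28 days (38 − 28 = 10 remain).
10 into Mar → Mar 10.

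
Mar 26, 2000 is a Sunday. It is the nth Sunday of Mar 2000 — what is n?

Day 26 falls in week ⌈26/7⌉ of the month.
Days 1–7 hold the 1st Sunday, 8–14 the 2nd, 15–21 the 3rd, 22–28 the 4th, 29–31 the 5th.
26 is in the range for the 4th.

4th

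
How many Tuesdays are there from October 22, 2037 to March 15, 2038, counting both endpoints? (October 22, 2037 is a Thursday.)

October 22, 2037 is a Thursday; the first Tuesday on or after it is October 27, 2037 (5 days later).
From October 27, 2037 to March 15, 2038: 4 + 30 + 31 + 31 + 28 + 15 = 139 days (rest of October, November, December, January, February, March).
139 ÷ 7 = 19 full weeks with remainder 6, so 19 more Tuesdays after the first → 20.

20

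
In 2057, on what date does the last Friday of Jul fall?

Jul 27, 2057

The first Friday of Jul 2057 is Jul 6.
Jul 2057 has 31 days. Adding weeks: 6, 13, 20, 27 — the last one ≤ 31 is the 27th.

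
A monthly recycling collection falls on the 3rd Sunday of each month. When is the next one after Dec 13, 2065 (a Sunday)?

Dec 2065 starts on a Tuesday; its first Sunday is the 6th, so the 3rd Sunday is the 20th — Dec 20, 2065.
Dec 20, 2065 is after Dec 13, 2065, so that is the next one.

Dec 20, 2065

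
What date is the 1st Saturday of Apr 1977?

Apr 2, 1977

The first Saturday of Apr 1977 is Apr 2.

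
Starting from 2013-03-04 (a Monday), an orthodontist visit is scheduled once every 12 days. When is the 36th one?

The 36th occurrence is 35 intervals after the first: 35 × 12 = 420 days after 2013-03-04.
March has 31 days — 27 days to the end of March leaves 393.
April has 30 days (363 left).
May has 31 days (332 left).
June has 30 days (302 left).
July has 31 days (271 left).
August has 31 days (240 left).
September has 30 days (210 left).
October has 31 days (179 left).
November has 30 days (149 left).
December has 31 days (118 left).
January has 31 days (87 left).
February has 28 days (59 left).
March has 31 days (28 left).
28 days into April → 2014-04-28.

2014-04-28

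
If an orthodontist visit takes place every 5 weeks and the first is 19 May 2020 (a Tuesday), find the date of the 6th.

The 6th occurrence is 5 intervals after the first: 5 × 35 = 175 days after 19 May 2020.
May has 31 days — 12 days to the end of May leaves 163.
June has 30 days (133 left).
July has 31 days (102 left).
August has 31 days (71 left).
September has 30 days (41 left).
October has 31 days (10 left).
10 days into November → 10 November 2020.

10 November 2020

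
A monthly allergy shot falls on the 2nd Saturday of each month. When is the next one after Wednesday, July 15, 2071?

August 8, 2071

July 2071 starts on a Wednesday; its first Saturday is the 4th, so the 2nd Saturday is the 11th — July 11, 2071.
That is not after July 15, 2071, so look at August 2071.
August 2071 starts on a Saturday; its first Saturday is the 1st, so the 2nd Saturday is the 8th — August 8, 2071.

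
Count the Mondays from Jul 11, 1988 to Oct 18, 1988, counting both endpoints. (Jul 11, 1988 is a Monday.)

Jul 11, 1988 is a Monday; the first Monday on or after it is Jul 11, 1988.
From Jul 11, 1988 to Oct 18, 1988: 20 + 31 + 30 + 18 = 99 days (rest of Jul, Aug, Sep, Oct).
99 ÷ 7 = 14 full weeks with remainder 1, so 14 more Mondays after the first → 15.

15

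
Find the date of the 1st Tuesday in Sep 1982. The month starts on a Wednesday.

Sep 7, 1982

Sep 1982 begins on a Wednesday, so the first Tuesday is Sep 7 (6 days later).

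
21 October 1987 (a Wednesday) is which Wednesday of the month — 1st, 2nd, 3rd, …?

Day 21 falls in week ⌈21/7⌉ of the month.
Days 1–7 hold the 1st Wednesday, 8–14 the 2nd, 15–21 the 3rd, 22–28 the 4th, 29–31 the 5th.
21 is in the range for the 3rd.

3rd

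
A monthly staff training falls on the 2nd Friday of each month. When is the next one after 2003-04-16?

April 2003 starts on a Tuesday; its first Friday is the 4th, so the 2nd Friday is the 11th — 2003-04-11.
That is not after 2003-04-16, so look at May 2003.
May 2003 starts on a Thursday; its first Friday is the 2nd, so the 2nd Friday is the 9th — 2003-05-09.

2003-05-09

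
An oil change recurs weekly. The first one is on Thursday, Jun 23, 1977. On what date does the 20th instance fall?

Nov 3, 1977

The 20th occurrence is 19 intervals after the first: 19 × 7 = 133 days after Jun 23, 1977.
Jun has 30 days — 7 days to the end of Jun leaves 126.
Jul has 31 days (95 left).
Aug has 31 days (64 left).
Sep has 30 days (34 left).
Oct has 31 days (3 left).
3 days into Nov → Nov 3, 1977.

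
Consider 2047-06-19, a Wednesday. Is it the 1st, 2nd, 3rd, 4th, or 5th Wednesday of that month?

3rd

Day 19 falls in week ⌈19/7⌉ of the month.
Days 1–7 hold the 1st Wednesday, 8–14 the 2nd, 15–21 the 3rd, 22–28 the 4th, 29–31 the 5th.
19 is in the range for the 3rd.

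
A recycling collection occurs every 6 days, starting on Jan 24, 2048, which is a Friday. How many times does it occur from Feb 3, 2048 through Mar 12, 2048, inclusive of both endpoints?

7

Occurrences land 6·i days after Jan 24, 2048 for i = 0, 1, 2, …
Feb 3, 2048 is 10 days after the start; 10 ÷ 6 = 1 remainder 4; since the remainder is 4, round up to i = 2. First occurrence in the window: #3 on Feb 5, 2048 (2×6 = 12 days in).
Mar 12, 2048 is 48 days after the start; 48 ÷ 6 = 8 remainder 0. Last occurrence in the window: #9 on Mar 12, 2048.
Occurrences #3 through #9: 7 in total.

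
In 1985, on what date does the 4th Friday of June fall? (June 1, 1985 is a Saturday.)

June 1985 begins on a Saturday, so the first Friday is June 7 (6 days later).
The 4th Friday is 3 weeks later: 7 + 21 = 28.

1985-06-28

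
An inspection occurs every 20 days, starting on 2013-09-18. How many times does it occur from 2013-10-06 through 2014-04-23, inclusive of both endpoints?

Occurrences land 20·i days after 2013-09-18 for i = 0, 1, 2, …
2013-10-06 is 18 days after the start; 18 ÷ 20 = 0 remainder 18; since the remainder is 18, round up to i = 1. First occurrence in the window: #2 on 2013-10-08 (1×20 = 20 days in).
2014-04-23 is 217 days after the start; 217 ÷ 20 = 10 remainder 17. Last occurrence in the window: #11 on 2014-04-06.
Occurrences #2 through #11: 10 in total.

10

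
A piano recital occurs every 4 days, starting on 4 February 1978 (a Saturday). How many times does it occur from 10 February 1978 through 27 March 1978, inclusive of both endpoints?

Occurrences land 4·i days after 4 February 1978 for i = 0, 1, 2, …
10 February 1978 is 6 days after the start; 6 ÷ 4 = 1 remainder 2; since the remainder is 2, round up to i = 2. First occurrence in the window: #3 on 12 February 1978 (2×4 = 8 days in).
27 March 1978 is 51 days after the start; 51 ÷ 4 = 12 remainder 3. Last occurrence in the window: #13 on 24 March 1978.
Occurrences #3 through #13: 11 in total.

11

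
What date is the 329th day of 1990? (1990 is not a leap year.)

January has 31 days (329 − 31 = 298 remain).
February has 28 days (298 − 28 = 270 remain).
March has 31 days (270 − 31 = 239 remain).
April has 30 days (239 − 30 = 209 remain).
May has 31 days (209 − 31 = 178 remain).
June has 30 days (178 − 30 = 148 remain).
July has 31 days (148 − 31 = 117 remain).
August has 31 days (117 − 31 = 86 remain).
September has 30 days (86 − 30 = 56 remain).
October has 31 days (56 − 31 = 25 remain).
25 into November → November 25.

November 25, 1990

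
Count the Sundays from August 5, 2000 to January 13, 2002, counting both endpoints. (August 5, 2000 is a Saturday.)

76

August 5, 2000 is a Saturday; the first Sunday on or after it is August 6, 2000 (1 day later).
From August 6, 2000 to January 13, 2002: 147 + 365 + 13 = 525 days (rest of 2000, 2001, to January 13, 2002 in 2002).
525 ÷ 7 = 75 full weeks with remainder 0, so 75 more Sundays after the first → 76.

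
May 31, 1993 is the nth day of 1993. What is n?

Days in months before May: 31 + 28 + 31 + 30 = 120.
Plus 31 days into May → day 151.

151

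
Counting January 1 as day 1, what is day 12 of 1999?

1999-01-12

12 into January → January 12.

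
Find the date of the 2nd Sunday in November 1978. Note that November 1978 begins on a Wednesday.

November 1978 begins on a Wednesday, so the first Sunday is November 5 (4 days later).
The 2nd Sunday is 1 weeks later: 5 + 7 = 12.

12 November 1978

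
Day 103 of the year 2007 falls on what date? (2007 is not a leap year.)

January has 31 days (103 − 31 = 72 remain).
February has 28 days (72 − 28 = 44 remain).
March has 31 days (44 − 31 = 13 remain).
13 into April → April 13.

13 April 2007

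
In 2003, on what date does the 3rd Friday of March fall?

The first Friday of March 2003 is March 7.
The 3rd Friday is 2 weeks later: 7 + 14 = 21.

21 March 2003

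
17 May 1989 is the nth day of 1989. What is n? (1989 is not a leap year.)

Days in months before May: 31 + 28 + 31 + 30 = 120.
Plus 17 days into May → day 137.

137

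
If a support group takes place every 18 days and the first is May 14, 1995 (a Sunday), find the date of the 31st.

November 4, 1996

The 31st occurrence is 30 intervals after the first: 30 × 18 = 540 days after May 14, 1995.
May has 31 days — 17 days to the end of May leaves 523.
From end of May to end of 1995 is 214 days (309 left).
January has 31 days (278 left).
February has 29 days (249 left).
March has 31 days (218 left).
April has 30 days (188 left).
May has 31 days (157 left).
June has 30 days (127 left).
July has 31 days (96 left).
August has 31 days (65 left).
September has 30 days (35 left).
October has 31 days (4 left).
4 days into November → November 4, 1996.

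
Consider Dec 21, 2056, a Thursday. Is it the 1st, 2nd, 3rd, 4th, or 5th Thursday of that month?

3rd

Day 21 falls in week ⌈21/7⌉ of the month.
Days 1–7 hold the 1st Thursday, 8–14 the 2nd, 15–21 the 3rd, 22–28 the 4th, 29–31 the 5th.
21 is in the range for the 3rd.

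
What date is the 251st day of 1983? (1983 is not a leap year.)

Sep 8, 1983

Jan has 31 days (251 − 31 = 220 remain).
Feb has 28 days (220 − 28 = 192 remain).
Mar has 31 days (192 − 31 = 161 remain).
Apr has 30 days (161 − 30 = 131 remain).
May has 31 days (131 − 31 = 100 remain).
Jun has 30 days (100 − 30 = 70 remain).
Jul has 31 days (70 − 31 = 39 remain).
Aug has 31 days (39 − 31 = 8 remain).
8 into Sep → Sep 8.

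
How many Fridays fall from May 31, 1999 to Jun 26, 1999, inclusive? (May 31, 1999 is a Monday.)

4

May 31, 1999 is a Monday; the first Friday on or after it is Jun 4, 1999 (4 days later).
From Jun 4, 1999 to Jun 26, 1999 is 26 − 4 = 22 days.
22 ÷ 7 = 3 full weeks with remainder 1, so 3 more Fridays after the first → 4.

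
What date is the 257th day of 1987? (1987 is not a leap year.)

14 September 1987

January has 31 days (257 − 31 = 226 remain).
February has 28 days (226 − 28 = 198 remain).
March has 31 days (198 − 31 = 167 remain).
April has 30 days (167 − 30 = 137 remain).
May has 31 days (137 − 31 = 106 remain).
June has 30 days (106 − 30 = 76 remain).
July has 31 days (76 − 31 = 45 remain).
August has 31 days (45 − 31 = 14 remain).
14 into September → September 14.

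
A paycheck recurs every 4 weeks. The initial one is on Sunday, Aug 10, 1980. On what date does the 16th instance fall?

The 16th occurrence is 15 intervals after the first: 15 × 28 = 420 days after Aug 10, 1980.
Aug has 31 days — 21 days to the end of Aug leaves 399.
Sep has 30 days (369 left).
Oct has 31 days (338 left).
Nov has 30 days (308 left).
Dec has 31 days (277 left).
Jan has 31 days (246 left).
Feb has 28 days (218 left).
Mar has 31 days (187 left).
Apr has 30 days (157 left).
May has 31 days (126 left).
Jun has 30 days (96 left).
Jul has 31 days (65 left).
Aug has 31 days (34 left).
Sep has 30 days (4 left).
4 days into Oct → Oct 4, 1981.

Oct 4, 1981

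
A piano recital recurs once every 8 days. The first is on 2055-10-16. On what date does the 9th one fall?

2055-12-19

The 9th occurrence is 8 intervals after the first: 8 × 8 = 64 days after 2055-10-16.
October has 31 days — 15 days to the end of October leaves 49.
November has 30 days (19 left).
19 days into December → 2055-12-19.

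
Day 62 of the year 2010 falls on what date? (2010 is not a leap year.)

January has 31 days (62 − 31 = 31 remain).
February has 28 days (31 − 28 = 3 remain).
3 into March → March 3.

March 3, 2010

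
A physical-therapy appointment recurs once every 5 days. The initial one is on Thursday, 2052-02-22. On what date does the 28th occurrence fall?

2052-07-06

The 28th occurrence is 27 intervals after the first: 27 × 5 = 135 days after 2052-02-22.
February has 29 days — 7 days to the end of February leaves 128.
March has 31 days (97 left).
April has 30 days (67 left).
May has 31 days (36 left).
June has 30 days (6 left).
6 days into July → 2052-07-06.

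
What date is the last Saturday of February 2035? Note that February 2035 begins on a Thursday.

February 2035 begins on a Thursday, so the first Saturday is February 3 (2 days later).
February 2035 has 28 days. Adding weeks: 3, 10, 17, 24 — the last one ≤ 28 is the 24th.

February 24, 2035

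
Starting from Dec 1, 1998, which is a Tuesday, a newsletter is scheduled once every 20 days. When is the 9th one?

May 10, 1999

The 9th occurrence is 8 intervals after the first: 8 × 20 = 160 days after Dec 1, 1998.
Dec has 31 days — 30 days to the end of Dec leaves 130.
Jan has 31 days (99 left).
Feb has 28 days (71 left).
Mar has 31 days (40 left).
Apr has 30 days (10 left).
10 days into May → May 10, 1999.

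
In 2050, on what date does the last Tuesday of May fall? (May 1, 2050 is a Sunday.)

31 May 2050

May 2050 begins on a Sunday, so the first Tuesday is May 3 (2 days later).
May 2050 has 31 days. Adding weeks: 3, 10, 17, 24, 31 — the last one ≤ 31 is the 31st.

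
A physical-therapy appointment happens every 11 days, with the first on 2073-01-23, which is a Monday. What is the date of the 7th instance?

2073-03-30

The 7th occurrence is 6 intervals after the first: 6 × 11 = 66 days after 2073-01-23.
January has 31 days — 8 days to the end of January leaves 58.
February has 28 days (30 left).
30 days into March → 2073-03-30.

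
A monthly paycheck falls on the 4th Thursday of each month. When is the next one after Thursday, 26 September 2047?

24 October 2047

September 2047 starts on a Sunday; its first Thursday is the 5th, so the 4th Thursday is the 26th — 26 September 2047.
That is not after 26 September 2047, so look at October 2047.
October 2047 starts on a Tuesday; its first Thursday is the 3rd, so the 4th Thursday is the 24th — 24 October 2047.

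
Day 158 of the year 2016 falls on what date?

Jun 6, 2016

Jan has 31 days (158 − 31 = 127 remain).
Feb has 29 days (127 − 29 = 98 remain).
Mar has 31 days (98 − 31 = 67 remain).
Apr has 30 days (67 − 30 = 37 remain).
May has 31 days (37 − 31 = 6 remain).
6 into Jun → Jun 6.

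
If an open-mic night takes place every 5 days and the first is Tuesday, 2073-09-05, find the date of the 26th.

2074-01-08

The 26th occurrence is 25 intervals after the first: 25 × 5 = 125 days after 2073-09-05.
September has 30 days — 25 days to the end of September leaves 100.
October has 31 days (69 left).
November has 30 days (39 left).
December has 31 days (8 left).
8 days into January → 2074-01-08.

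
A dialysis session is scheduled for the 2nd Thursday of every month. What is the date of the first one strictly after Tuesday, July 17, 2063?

July 2063 starts on a Sunday; its first Thursday is the 5th, so the 2nd Thursday is the 12th — July 12, 2063.
That is not after July 17, 2063, so look at August 2063.
August 2063 starts on a Wednesday; its first Thursday is the 2nd, so the 2nd Thursday is the 9th — August 9, 2063.

August 9, 2063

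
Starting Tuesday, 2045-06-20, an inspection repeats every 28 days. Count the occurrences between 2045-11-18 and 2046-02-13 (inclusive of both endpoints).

Occurrences land 28·i days after 2045-06-20 for i = 0, 1, 2, …
2045-11-18 is 151 days after the start; 151 ÷ 28 = 5 remainder 11; since the remainder is 11, round up to i = 6. First occurrence in the window: #7 on 2045-12-05 (6×28 = 168 days in).
2046-02-13 is 238 days after the start; 238 ÷ 28 = 8 remainder 14. Last occurrence in the window: #9 on 2046-01-30.
Occurrences #7 through #9: 3 in total.

3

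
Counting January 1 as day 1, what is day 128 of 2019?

8 May 2019

January has 31 days (128 − 31 = 97 remain).
February has 28 days (97 − 28 = 69 remain).
March has 31 days (69 − 31 = 38 remain).
April has 30 days (38 − 30 = 8 remain).
8 into May → May 8.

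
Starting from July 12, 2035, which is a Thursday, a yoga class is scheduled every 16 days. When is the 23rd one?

June 28, 2036

The 23rd occurrence is 22 intervals after the first: 22 × 16 = 352 days after July 12, 2035.
July has 31 days — 19 days to the end of July leaves 333.
August has 31 days (302 left).
September has 30 days (272 left).
October has 31 days (241 left).
November has 30 days (211 left).
December has 31 days (180 left).
January has 31 days (149 left).
February has 29 days (120 left).
March has 31 days (89 left).
April has 30 days (59 left).
May has 31 days (28 left).
28 days into June → June 28, 2036.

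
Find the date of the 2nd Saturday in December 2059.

The first Saturday of December 2059 is December 6.
The 2nd Saturday is 1 weeks later: 6 + 7 = 13.

December 13, 2059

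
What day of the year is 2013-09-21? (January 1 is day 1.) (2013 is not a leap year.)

264

Days in months before September: 31 + 28 + 31 + 30 + 31 + 30 + 31 + 31 = 243.
Plus 21 days into September → day 264.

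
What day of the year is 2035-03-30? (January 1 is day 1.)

89

Days in months before March: 31 + 28 = 59.
Plus 30 days into March → day 89.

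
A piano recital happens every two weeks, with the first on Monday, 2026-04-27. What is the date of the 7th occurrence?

The 7th occurrence is 6 intervals after the first: 6 × 14 = 84 days after 2026-04-27.
April has 30 days — 3 days to the end of April leaves 81.
May has 31 days (50 left).
June has 30 days (20 left).
20 days into July → 2026-07-20.

2026-07-20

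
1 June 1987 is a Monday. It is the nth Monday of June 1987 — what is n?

1st

Day 1 falls in week ⌈1/7⌉ of the month.
Days 1–7 hold the 1st Monday, 8–14 the 2nd, 15–21 the 3rd, 22–28 the 4th, 29–31 the 5th.
1 is in the range for the 1st.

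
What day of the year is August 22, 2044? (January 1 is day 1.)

Days in months before August: 31 + 29 + 31 + 30 + 31 + 30 + 31 = 213.
Plus 22 days into August → day 235.

235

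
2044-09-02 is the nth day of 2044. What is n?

246

Days in months before September: 31 + 29 + 31 + 30 + 31 + 30 + 31 + 31 = 244.
Plus 2 days into September → day 246.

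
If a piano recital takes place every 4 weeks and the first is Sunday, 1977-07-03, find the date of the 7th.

The 7th occurrence is 6 intervals after the first: 6 × 28 = 168 days after 1977-07-03.
July has 31 days — 28 days to the end of July leaves 140.
August has 31 days (109 left).
September has 30 days (79 left).
October has 31 days (48 left).
November has 30 days (18 left).
18 days into December → 1977-12-18.

1977-12-18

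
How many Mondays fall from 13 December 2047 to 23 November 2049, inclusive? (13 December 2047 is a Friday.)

13 December 2047 is a Friday; the first Monday on or after it is 16 December 2047 (3 days later).
From 16 December 2047 to 23 November 2049: 15 + 366 + 327 = 708 days (rest of 2047, 2048, to 23 November 2049 in 2049).
708 ÷ 7 = 101 full weeks with remainder 1, so 101 more Mondays after the first → 102.

102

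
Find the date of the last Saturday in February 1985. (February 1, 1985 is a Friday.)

February 1985 begins on a Friday, so the first Saturday is February 2 (1 day later).
February 1985 has 28 days. Adding weeks: 2, 9, 16, 23 — the last one ≤ 28 is the 23rd.

February 23, 1985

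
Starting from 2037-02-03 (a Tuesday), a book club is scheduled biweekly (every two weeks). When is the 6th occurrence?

The 6th occurrence is 5 intervals after the first: 5 × 14 = 70 days after 2037-02-03.
February has 28 days — 25 days to the end of February leaves 45.
March has 31 days (14 left).
14 days into April → 2037-04-14.

2037-04-14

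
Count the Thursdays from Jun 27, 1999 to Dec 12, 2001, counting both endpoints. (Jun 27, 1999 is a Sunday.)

Jun 27, 1999 is a Sunday; the first Thursday on or after it is Jul 1, 1999 (4 days later).
From Jul 1, 1999 to Dec 12, 2001: 183 + 366 + 346 = 895 days (rest of 1999, 2000, to Dec 12, 2001 in 2001).
895 ÷ 7 = 127 full weeks with remainder 6, so 127 more Thursdays after the first → 128.

128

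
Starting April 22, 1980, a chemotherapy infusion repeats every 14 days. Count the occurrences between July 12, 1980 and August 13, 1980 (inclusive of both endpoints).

3

Occurrences land 14·i days after April 22, 1980 for i = 0, 1, 2, …
July 12, 1980 is 81 days after the start; 81 ÷ 14 = 5 remainder 11; since the remainder is 11, round up to i = 6. First occurrence in the window: #7 on July 15, 1980 (6×14 = 84 days in).
August 13, 1980 is 113 days after the start; 113 ÷ 14 = 8 remainder 1. Last occurrence in the window: #9 on August 12, 1980.
Occurrences #7 through #9: 3 in total.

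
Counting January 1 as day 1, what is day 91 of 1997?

January has 31 days (91 − 31 = 60 remain).
February has 28 days (60 − 28 = 32 remain).
March has 31 days (32 − 31 = 1 remain).
1 into April → April 1.

April 1, 1997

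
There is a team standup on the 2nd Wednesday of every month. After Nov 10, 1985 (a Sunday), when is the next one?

Nov 1985 starts on a Friday; its first Wednesday is the 6th, so the 2nd Wednesday is the 13th — Nov 13, 1985.
Nov 13, 1985 is after Nov 10, 1985, so that is the next one.

Nov 13, 1985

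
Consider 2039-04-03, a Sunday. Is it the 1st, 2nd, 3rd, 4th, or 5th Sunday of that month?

1st

Day 3 falls in week ⌈3/7⌉ of the month.
Days 1–7 hold the 1st Sunday, 8–14 the 2nd, 15–21 the 3rd, 22–28 the 4th, 29–31 the 5th.
3 is in the range for the 1st.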